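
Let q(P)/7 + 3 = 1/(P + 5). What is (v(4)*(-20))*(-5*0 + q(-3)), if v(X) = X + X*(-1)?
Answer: 0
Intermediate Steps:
q(P) = -21 + 7/(5 + P) (q(P) = -21 + 7/(P + 5) = -21 + 7/(5 + P))
v(X) = 0 (v(X) = X - X = 0)
(v(4)*(-20))*(-5*0 + q(-3)) = (0*(-20))*(-5*0 + 7*(-14 - 3*(-3))/(5 - 3)) = 0*(0 + 7*(-14 + 9)/2) = 0*(0 + 7*(½)*(-5)) = 0*(0 - 35/2) = 0*(-35/2) = 0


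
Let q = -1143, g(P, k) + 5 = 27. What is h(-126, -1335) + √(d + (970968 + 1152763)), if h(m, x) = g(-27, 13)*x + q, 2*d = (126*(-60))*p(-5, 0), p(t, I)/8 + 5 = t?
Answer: -30513 + √2426131 ≈ -28955.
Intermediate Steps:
p(t, I) = -40 + 8*t
g(P, k) = 22 (g(P, k) = -5 + 27 = 22)
d = 302400 (d = ((126*(-60))*(-40 + 8*(-5)))/2 = (-7560*(-40 - 40))/2 = (-7560*(-80))/2 = (½)*604800 = 302400)
h(m, x) = -1143 + 22*x (h(m, x) = 22*x - 1143 = -1143 + 22*x)
h(-126, -1335) + √(d + (970968 + 1152763)) = (-1143 + 22*(-1335)) + √(302400 + (970968 + 1152763)) = (-1143 - 29370) + √(302400 + 2123731) = -30513 + √2426131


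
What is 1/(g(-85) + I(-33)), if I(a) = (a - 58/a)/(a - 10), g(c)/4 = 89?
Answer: 1419/506195 ≈ 0.0028033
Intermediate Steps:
g(c) = 356 (g(c) = 4*89 = 356)
I(a) = (a - 58/a)/(-10 + a)
1/(g(-85) + I(-33)) = 1/(356 + (-58 + (-33)²)/((-33)*(-10 - 33))) = 1/(356 - 1/33*(-58 + 1089)/(-43)) = 1/(356 - 1/33*(-1/43)*1031) = 1/(356 + 1031/1419) = 1/(506195/1419) = 1419/506195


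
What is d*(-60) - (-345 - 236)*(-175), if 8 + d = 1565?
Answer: -195095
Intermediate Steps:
d = 1557 (d = -8 + 1565 = 1557)
d*(-60) - (-345 - 236)*(-175) = 1557*(-60) - (-345 - 236)*(-175) = -93420 - (-581)*(-175) = -93420 - 1*101675 = -93420 - 101675 = -195095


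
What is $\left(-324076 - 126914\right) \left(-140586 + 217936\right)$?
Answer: $-34884076500$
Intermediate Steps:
$\left(-324076 - 126914\right) \left(-140586 + 217936\right) = \left(-450990\right) 77350 = -34884076500$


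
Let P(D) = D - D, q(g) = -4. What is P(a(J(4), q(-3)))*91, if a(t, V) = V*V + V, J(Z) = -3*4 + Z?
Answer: 0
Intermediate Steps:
J(Z) = -12 + Z
a(t, V) = V + V² (a(t, V) = V² + V = V + V²)
P(D) = 0
P(a(J(4), q(-3)))*91 = 0*91 = 0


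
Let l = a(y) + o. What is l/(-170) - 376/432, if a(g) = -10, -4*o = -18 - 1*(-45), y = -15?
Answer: -14171/18360 ≈ -0.77184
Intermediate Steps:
o = -27/4 (o = -(-18 - 1*(-45))/4 = -(-18 + 45)/4 = -¼*27 = -27/4 ≈ -6.7500)
l = -67/4 (l = -10 - 27/4 = -67/4 ≈ -16.750)
l/(-170) - 376/432 = -67/4/(-170) - 376/432 = -67/4*(-1/170) - 376*1/432 = 67/680 - 47/54 = -14171/18360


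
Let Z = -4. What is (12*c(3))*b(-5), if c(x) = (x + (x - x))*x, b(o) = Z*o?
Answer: 2160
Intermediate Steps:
b(o) = -4*o
c(x) = x**2 (c(x) = (x + 0)*x = x*x = x**2)
(12*c(3))*b(-5) = (12*3**2)*(-4*(-5)) = (12*9)*20 = 108*20 = 2160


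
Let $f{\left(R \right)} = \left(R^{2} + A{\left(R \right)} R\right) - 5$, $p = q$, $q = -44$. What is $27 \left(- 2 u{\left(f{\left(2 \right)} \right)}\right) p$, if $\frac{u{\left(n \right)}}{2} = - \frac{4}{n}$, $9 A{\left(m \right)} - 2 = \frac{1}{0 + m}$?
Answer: $42768$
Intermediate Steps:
$p = -44$
$A{\left(m \right)} = \frac{2}{9} + \frac{1}{9 m}$ ($A{\left(m \right)} = \frac{2}{9} + \frac{1}{9 \left(0 + m\right)} = \frac{2}{9} + \frac{1}{9 m}$)
$f{\left(R \right)} = - \frac{44}{9} + R^{2} + \frac{2 R}{9}$ ($f{\left(R \right)} = \left(R^{2} + \frac{1 + 2 R}{9 R} R\right) - 5 = \left(R^{2} + \left(\frac{1}{9} + \frac{2 R}{9}\right)\right) - 5 = \left(\frac{1}{9} + R^{2} + \frac{2 R}{9}\right) - 5 = - \frac{44}{9} + R^{2} + \frac{2 R}{9}$)
$u{\left(n \right)} = - \frac{8}{n}$ ($u{\left(n \right)} = 2 \left(- \frac{4}{n}\right) = - \frac{8}{n}$)
$27 \left(- 2 u{\left(f{\left(2 \right)} \right)}\right) p = 27 \left(- 2 \left(- \frac{8}{- \frac{44}{9} + 2^{2} + \frac{2}{9} \cdot 2}\right)\right) \left(-44\right) = 27 \left(- 2 \left(- \frac{8}{- \frac{44}{9} + 4 + \frac{4}{9}}\right)\right) \left(-44\right) = 27 \left(- 2 \left(- \frac{8}{- \frac{4}{9}}\right)\right) \left(-44\right) = 27 \left(- 2 \left(\left(-8\right) \left(- \frac{9}{4}\right)\right)\right) \left(-44\right) = 27 \left(\left(-2\right) 18\right) \left(-44\right) = 27 \left(-36\right) \left(-44\right) = \left(-972\right) \left(-44\right) = 42768$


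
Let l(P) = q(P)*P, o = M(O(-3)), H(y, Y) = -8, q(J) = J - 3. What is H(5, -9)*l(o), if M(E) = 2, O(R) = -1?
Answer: 16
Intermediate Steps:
q(J) = -3 + J
o = 2
l(P) = P*(-3 + P) (l(P) = (-3 + P)*P = P*(-3 + P))
H(5, -9)*l(o) = -16*(-3 + 2) = -16*(-1) = -8*(-2) = 16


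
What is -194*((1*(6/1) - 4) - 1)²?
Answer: -194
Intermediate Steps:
-194*((1*(6/1) - 4) - 1)² = -194*((1*(6*1) - 4) - 1)² = -194*((1*6 - 4) - 1)² = -194*((6 - 4) - 1)² = -194*(2 - 1)² = -194*1² = -194*1 = -194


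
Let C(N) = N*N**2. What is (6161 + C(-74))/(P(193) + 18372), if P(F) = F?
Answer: -399063/18565 ≈ -21.495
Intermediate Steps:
C(N) = N**3
(6161 + C(-74))/(P(193) + 18372) = (6161 + (-74)**3)/(193 + 18372) = (6161 - 405224)/18565 = -399063*1/18565 = -399063/18565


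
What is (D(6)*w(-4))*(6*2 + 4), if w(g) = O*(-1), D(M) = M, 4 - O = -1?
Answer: -480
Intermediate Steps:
O = 5 (O = 4 - 1*(-1) = 4 + 1 = 5)
w(g) = -5 (w(g) = 5*(-1) = -5)
(D(6)*w(-4))*(6*2 + 4) = (6*(-5))*(6*2 + 4) = -30*(12 + 4) = -30*16 = -480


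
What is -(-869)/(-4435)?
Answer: -869/4435 ≈ -0.19594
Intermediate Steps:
-(-869)/(-4435) = -(-869)*(-1)/4435 = -1*869/4435 = -869/4435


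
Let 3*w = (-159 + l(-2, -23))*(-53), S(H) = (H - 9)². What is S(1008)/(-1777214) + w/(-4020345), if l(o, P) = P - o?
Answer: -267863991391/476334227922 ≈ -0.56234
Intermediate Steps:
S(H) = (-9 + H)²
w = 3180 (w = ((-159 + (-23 - 1*(-2)))*(-53))/3 = ((-159 + (-23 + 2))*(-53))/3 = ((-159 - 21)*(-53))/3 = (-180*(-53))/3 = (⅓)*9540 = 3180)
S(1008)/(-1777214) + w/(-4020345) = (-9 + 1008)²/(-1777214) + 3180/(-4020345) = 999²*(-1/1777214) + 3180*(-1/4020345) = 998001*(-1/1777214) - 212/268023 = -998001/1777214 - 212/268023 = -267863991391/476334227922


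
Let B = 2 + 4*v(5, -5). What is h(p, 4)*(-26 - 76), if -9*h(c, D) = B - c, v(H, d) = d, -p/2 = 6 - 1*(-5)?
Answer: 136/3 ≈ 45.333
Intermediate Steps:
p = -22 (p = -2*(6 - 1*(-5)) = -2*(6 + 5) = -2*11 = -22)
B = -18 (B = 2 + 4*(-5) = 2 - 20 = -18)
h(c, D) = 2 + c/9 (h(c, D) = -(-18 - c)/9 = 2 + c/9)
h(p, 4)*(-26 - 76) = (2 + (⅑)*(-22))*(-26 - 76) = (2 - 22/9)*(-102) = -4/9*(-102) = 136/3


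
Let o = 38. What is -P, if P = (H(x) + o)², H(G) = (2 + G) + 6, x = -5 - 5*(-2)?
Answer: -2601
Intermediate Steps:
x = 5 (x = -5 + 10 = 5)
H(G) = 8 + G
P = 2601 (P = ((8 + 5) + 38)² = (13 + 38)² = 51² = 2601)
-P = -1*2601 = -2601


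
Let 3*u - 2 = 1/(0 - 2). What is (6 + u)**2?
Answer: 169/4 ≈ 42.250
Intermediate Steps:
u = 1/2 (u = 2/3 + 1/(3*(0 - 2)) = 2/3 + (1/3)/(-2) = 2/3 + (1/3)*(-1/2) = 2/3 - 1/6 = 1/2 ≈ 0.50000)
(6 + u)**2 = (6 + 1/2)**2 = (13/2)**2 = 169/4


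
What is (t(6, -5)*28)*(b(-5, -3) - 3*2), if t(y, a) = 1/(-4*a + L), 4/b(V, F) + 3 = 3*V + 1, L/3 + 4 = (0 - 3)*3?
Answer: 2968/323 ≈ 9.1889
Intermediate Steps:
L = -39 (L = -12 + 3*((0 - 3)*3) = -12 + 3*(-3*3) = -12 + 3*(-9) = -12 - 27 = -39)
b(V, F) = 4/(-2 + 3*V) (b(V, F) = 4/(-3 + (3*V + 1)) = 4/(-3 + (1 + 3*V)) = 4/(-2 + 3*V))
t(y, a) = 1/(-39 - 4*a) (t(y, a) = 1/(-4*a - 39) = 1/(-39 - 4*a))
(t(6, -5)*28)*(b(-5, -3) - 3*2) = (-1/(39 + 4*(-5))*28)*(4/(-2 + 3*(-5)) - 3*2) = (-1/(39 - 20)*28)*(4/(-2 - 15) - 6) = (-1/19*28)*(4/(-17) - 6) = (-1*1/19*28)*(4*(-1/17) - 6) = (-1/19*28)*(-4/17 - 6) = -28/19*(-106/17) = 2968/323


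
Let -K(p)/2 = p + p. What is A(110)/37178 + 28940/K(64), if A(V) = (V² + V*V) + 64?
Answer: -133714967/1189696 ≈ -112.39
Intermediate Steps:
A(V) = 64 + 2*V² (A(V) = (V² + V²) + 64 = 2*V² + 64 = 64 + 2*V²)
K(p) = -4*p (K(p) = -2*(p + p) = -4*p)
A(110)/37178 + 28940/K(64) = (64 + 2*110²)/37178 + 28940/((-4*64)) = (64 + 2*12100)*(1/37178) + 28940/(-256) = (64 + 24200)*(1/37178) + 28940*(-1/256) = 24264*(1/37178) - 7235/64 = 12132/18589 - 7235/64 = -133714967/1189696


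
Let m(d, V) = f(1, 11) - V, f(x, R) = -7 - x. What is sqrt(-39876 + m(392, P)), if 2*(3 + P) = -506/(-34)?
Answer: I*sqrt(46111038)/34 ≈ 199.72*I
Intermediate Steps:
P = 151/34 (P = -3 + (-506/(-34))/2 = -3 + (-506*(-1/34))/2 = -3 + (1/2)*(253/17) = -3 + 253/34 = 151/34 ≈ 4.4412)
m(d, V) = -8 - V (m(d, V) = (-7 - 1*1) - V = (-7 - 1) - V = -8 - V)
sqrt(-39876 + m(392, P)) = sqrt(-39876 + (-8 - 1*151/34)) = sqrt(-39876 + (-8 - 151/34)) = sqrt(-39876 - 423/34) = sqrt(-1356207/34) = I*sqrt(46111038)/34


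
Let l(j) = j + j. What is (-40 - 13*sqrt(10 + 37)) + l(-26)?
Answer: -92 - 13*sqrt(47) ≈ -181.12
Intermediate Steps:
l(j) = 2*j
(-40 - 13*sqrt(10 + 37)) + l(-26) = (-40 - 13*sqrt(10 + 37)) + 2*(-26) = (-40 - 13*sqrt(47)) - 52 = -92 - 13*sqrt(47)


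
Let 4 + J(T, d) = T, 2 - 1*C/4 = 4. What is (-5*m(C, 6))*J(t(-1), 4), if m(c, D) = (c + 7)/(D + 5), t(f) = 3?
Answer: -5/11 ≈ -0.45455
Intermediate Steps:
C = -8 (C = 8 - 4*4 = 8 - 16 = -8)
J(T, d) = -4 + T
m(c, D) = (7 + c)/(5 + D)
(-5*m(C, 6))*J(t(-1), 4) = (-5*(7 - 8)/(5 + 6))*(-4 + 3) = -5*(-1)/11*(-1) = -5*(-1/11)*(-1) = (5/11)*(-1) = -5/11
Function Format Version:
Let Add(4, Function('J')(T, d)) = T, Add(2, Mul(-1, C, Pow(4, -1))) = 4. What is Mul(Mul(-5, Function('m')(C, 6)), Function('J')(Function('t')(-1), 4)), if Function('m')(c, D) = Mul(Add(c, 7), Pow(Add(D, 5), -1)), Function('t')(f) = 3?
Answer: Rational(-5, 11) ≈ -0.45455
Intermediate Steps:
C = -8 (C = Add(8, Mul(-4, 4)) = Add(8, -16) = -8)
Function('J')(T, d) = Add(-4, T)
Function('m')(c, D) = Mul(Pow(Add(5, D), -1), Add(7, c)) (Function('m')(c, D) = Mul(Add(7, c), Pow(Add(5, D), -1)) = Mul(Pow(Add(5, D), -1), Add(7, c)))
Mul(Mul(-5, Function('m')(C, 6)), Function('J')(Function('t')(-1), 4)) = Mul(Mul(-5, Mul(Pow(Add(5, 6), -1), Add(7, -8))), Add(-4, 3)) = Mul(Mul(-5, Mul(Pow(11, -1), -1)), -1) = Mul(Mul(-5, Mul(Rational(1, 11), -1)), -1) = Mul(Mul(-5, Rational(-1, 11)), -1) = Mul(Rational(5, 11), -1) = Rational(-5, 11)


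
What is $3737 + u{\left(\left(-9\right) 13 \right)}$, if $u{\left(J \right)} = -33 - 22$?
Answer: $3682$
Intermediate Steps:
$u{\left(J \right)} = -55$
$3737 + u{\left(\left(-9\right) 13 \right)} = 3737 - 55 = 3682$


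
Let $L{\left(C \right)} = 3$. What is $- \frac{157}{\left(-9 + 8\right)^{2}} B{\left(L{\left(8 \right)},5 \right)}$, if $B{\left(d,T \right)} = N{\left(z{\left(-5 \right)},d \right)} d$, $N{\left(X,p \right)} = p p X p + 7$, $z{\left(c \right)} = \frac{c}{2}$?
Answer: $\frac{56991}{2} \approx 28496.0$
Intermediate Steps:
$z{\left(c \right)} = \frac{c}{2}$ ($z{\left(c \right)} = c \frac{1}{2} = \frac{c}{2}$)
$N{\left(X,p \right)} = 7 + X p^{3}$ ($N{\left(X,p \right)} = p^{2} X p + 7 = X p^{2} p + 7 = X p^{3} + 7 = 7 + X p^{3}$)
$B{\left(d,T \right)} = d \left(7 - \frac{5 d^{3}}{2}\right)$ ($B{\left(d,T \right)} = \left(7 + \frac{1}{2} \left(-5\right) d^{3}\right) d = \left(7 - \frac{5 d^{3}}{2}\right) d = d \left(7 - \frac{5 d^{3}}{2}\right)$)
$- \frac{157}{\left(-9 + 8\right)^{2}} B{\left(L{\left(8 \right)},5 \right)} = - \frac{157}{\left(-9 + 8\right)^{2}} \cdot \frac{1}{2} \cdot 3 \left(14 - 5 \cdot 3^{3}\right) = - \frac{157}{\left(-1\right)^{2}} \cdot \frac{1}{2} \cdot 3 \left(14 - 135\right) = - \frac{157}{1} \cdot \frac{1}{2} \cdot 3 \left(14 - 135\right) = \left(-157\right) 1 \cdot \frac{1}{2} \cdot 3 \left(-121\right) = \left(-157\right) \left(- \frac{363}{2}\right) = \frac{56991}{2}$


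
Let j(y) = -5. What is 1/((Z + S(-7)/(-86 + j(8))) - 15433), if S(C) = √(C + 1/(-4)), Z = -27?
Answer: -512097040/7917020238429 + 182*I*√29/7917020238429 ≈ -6.4683e-5 + 1.238e-10*I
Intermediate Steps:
S(C) = √(-¼ + C) (S(C) = √(C - ¼) = √(-¼ + C))
1/((Z + S(-7)/(-86 + j(8))) - 15433) = 1/((-27 + (√(-1 + 4*(-7))/2)/(-86 - 5)) - 15433) = 1/((-27 + (√(-1 - 28)/2)/(-91)) - 15433) = 1/((-27 + (√(-29)/2)*(-1/91)) - 15433) = 1/((-27 + ((I*√29)/2)*(-1/91)) - 15433) = 1/((-27 + (I*√29/2)*(-1/91)) - 15433) = 1/((-27 - I*√29/182) - 15433) = 1/(-15460 - I*√29/182)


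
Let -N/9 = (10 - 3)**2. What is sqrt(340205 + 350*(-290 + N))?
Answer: sqrt(84355) ≈ 290.44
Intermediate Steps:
N = -441 (N = -9*(10 - 3)**2 = -9*7**2 = -9*49 = -441)
sqrt(340205 + 350*(-290 + N)) = sqrt(340205 + 350*(-290 - 441)) = sqrt(340205 + 350*(-731)) = sqrt(340205 - 255850) = sqrt(84355)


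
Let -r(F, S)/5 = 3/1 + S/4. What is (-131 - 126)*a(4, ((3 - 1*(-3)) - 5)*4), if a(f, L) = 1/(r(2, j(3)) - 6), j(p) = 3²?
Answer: 1028/129 ≈ 7.9690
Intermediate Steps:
j(p) = 9
r(F, S) = -15 - 5*S/4 (r(F, S) = -5*(3/1 + S/4) = -5*(3*1 + S*(¼)) = -5*(3 + S/4) = -15 - 5*S/4)
a(f, L) = -4/129 (a(f, L) = 1/((-15 - 5/4*9) - 6) = 1/((-15 - 45/4) - 6) = 1/(-105/4 - 6) = 1/(-129/4) = -4/129)
(-131 - 126)*a(4, ((3 - 1*(-3)) - 5)*4) = (-131 - 126)*(-4/129) = -257*(-4/129) = 1028/129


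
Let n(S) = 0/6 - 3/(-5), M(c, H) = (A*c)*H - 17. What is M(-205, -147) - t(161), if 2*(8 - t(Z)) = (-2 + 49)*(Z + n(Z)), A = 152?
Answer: 22921463/5 ≈ 4.5843e+6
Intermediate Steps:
M(c, H) = -17 + 152*H*c (M(c, H) = (152*c)*H - 17 = 152*H*c - 17 = -17 + 152*H*c)
n(S) = ⅗ (n(S) = 0*(⅙) - 3*(-⅕) = 0 + ⅗ = ⅗)
t(Z) = -61/10 - 47*Z/2 (t(Z) = 8 - (-2 + 49)*(Z + ⅗)/2 = 8 - 47*(⅗ + Z)/2 = 8 - (141/5 + 47*Z)/2 = 8 + (-141/10 - 47*Z/2) = -61/10 - 47*Z/2)
M(-205, -147) - t(161) = (-17 + 152*(-147)*(-205)) - (-61/10 - 47/2*161) = (-17 + 4580520) - (-61/10 - 7567/2) = 4580503 - 1*(-18948/5) = 4580503 + 18948/5 = 22921463/5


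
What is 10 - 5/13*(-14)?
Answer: 200/13 ≈ 15.385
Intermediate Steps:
10 - 5/13*(-14) = 10 + 70/13 = 200/13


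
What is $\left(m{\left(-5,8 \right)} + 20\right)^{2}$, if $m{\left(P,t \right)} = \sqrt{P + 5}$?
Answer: $400$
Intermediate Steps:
$m{\left(P,t \right)} = \sqrt{5 + P}$
$\left(m{\left(-5,8 \right)} + 20\right)^{2} = \left(\sqrt{5 - 5} + 20\right)^{2} = \left(\sqrt{0} + 20\right)^{2} = \left(0 + 20\right)^{2} = 20^{2} = 400$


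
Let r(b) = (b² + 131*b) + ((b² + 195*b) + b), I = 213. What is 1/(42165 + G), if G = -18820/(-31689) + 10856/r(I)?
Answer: 564729669/23812200108581 ≈ 2.3716e-5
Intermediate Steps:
r(b) = 2*b² + 327*b (r(b) = (b² + 131*b) + (b² + 196*b) = 2*b² + 327*b)
G = 373615196/564729669 (G = -18820/(-31689) + 10856/((213*(327 + 2*213))) = -18820*(-1/31689) + 10856/((213*(327 + 426))) = 18820/31689 + 10856/((213*753)) = 18820/31689 + 10856/160389 = 373615196/564729669 ≈ 0.66158)
1/(42165 + G) = 1/(42165 + 373615196/564729669) = 1/(23812200108581/564729669) = 564729669/23812200108581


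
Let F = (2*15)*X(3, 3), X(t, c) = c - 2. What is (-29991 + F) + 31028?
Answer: 1067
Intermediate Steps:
X(t, c) = -2 + c
F = 30 (F = (2*15)*(-2 + 3) = 30*1 = 30)
(-29991 + F) + 31028 = (-29991 + 30) + 31028 = -29961 + 31028 = 1067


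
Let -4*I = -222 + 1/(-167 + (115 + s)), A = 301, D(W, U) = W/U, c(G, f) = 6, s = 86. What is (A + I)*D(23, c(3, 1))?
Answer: 371703/272 ≈ 1366.6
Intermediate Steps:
I = 7547/136 (I = -(-222 + 1/(-167 + (115 + 86)))/4 = -(-222 + 1/(-167 + 201))/4 = -(-222 + 1/34)/4 = -¼*(-7547/34) = 7547/136 ≈ 55.493)
(A + I)*D(23, c(3, 1)) = (301 + 7547/136)*(23/6) = 48483*(23*(⅙))/136 = (48483/136)*(23/6) = 371703/272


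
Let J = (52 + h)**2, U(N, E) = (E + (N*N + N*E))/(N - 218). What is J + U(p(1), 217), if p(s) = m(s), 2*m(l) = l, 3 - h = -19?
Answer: 4762817/870 ≈ 5474.5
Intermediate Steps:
h = 22 (h = 3 - 1*(-19) = 3 + 19 = 22)
m(l) = l/2
p(s) = s/2
U(N, E) = (E + N**2 + E*N)/(-218 + N) (U(N, E) = (E + (N**2 + E*N))/(-218 + N) = (E + N**2 + E*N)/(-218 + N))
J = 5476 (J = (52 + 22)**2 = 74**2 = 5476)
J + U(p(1), 217) = 5476 + (217 + ((1/2)*1)**2 + 217*((1/2)*1))/(-218 + (1/2)*1) = 5476 + (217 + (1/2)**2 + 217*(1/2))/(-218 + 1/2) = 5476 + (217 + 1/4 + 217/2)/(-435/2) = 5476 - 2/435*1303/4 = 5476 - 1303/870 = 4762817/870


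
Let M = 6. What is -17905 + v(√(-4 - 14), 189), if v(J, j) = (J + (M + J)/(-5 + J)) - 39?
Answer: -771604/43 + 96*I*√2/43 ≈ -17944.0 + 3.1573*I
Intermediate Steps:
v(J, j) = -39 + J + (6 + J)/(-5 + J) (v(J, j) = (J + (6 + J)/(-5 + J)) - 39 = -39 + J + (6 + J)/(-5 + J))
-17905 + v(√(-4 - 14), 189) = -17905 + (201 + (√(-4 - 14))² - 43*√(-4 - 14))/(-5 + √(-4 - 14)) = -17905 + (201 + (√(-18))² - 129*I*√2)/(-5 + √(-18)) = -17905 + (201 + (3*I*√2)² - 129*I*√2)/(-5 + 3*I*√2) = -17905 + (201 - 18 - 129*I*√2)/(-5 + 3*I*√2) = -17905 + (183 - 129*I*√2)/(-5 + 3*I*√2)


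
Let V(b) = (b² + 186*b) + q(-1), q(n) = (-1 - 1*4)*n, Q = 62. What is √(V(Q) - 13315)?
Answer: √2066 ≈ 45.453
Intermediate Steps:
q(n) = -5*n (q(n) = (-1 - 4)*n = -5*n)
V(b) = 5 + b² + 186*b (V(b) = (b² + 186*b) - 5*(-1) = (b² + 186*b) + 5 = 5 + b² + 186*b)
√(V(Q) - 13315) = √((5 + 62² + 186*62) - 13315) = √((5 + 3844 + 11532) - 13315) = √(15381 - 13315) = √2066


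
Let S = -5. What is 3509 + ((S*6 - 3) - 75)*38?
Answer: -595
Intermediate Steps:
3509 + ((S*6 - 3) - 75)*38 = 3509 + ((-5*6 - 3) - 75)*38 = 3509 + ((-30 - 3) - 75)*38 = 3509 + (-33 - 75)*38 = 3509 - 108*38 = 3509 - 4104 = -595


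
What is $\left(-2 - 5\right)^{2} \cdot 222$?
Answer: $10878$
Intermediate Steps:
$\left(-2 - 5\right)^{2} \cdot 222 = \left(-7\right)^{2} \cdot 222 = 49 \cdot 222 = 10878$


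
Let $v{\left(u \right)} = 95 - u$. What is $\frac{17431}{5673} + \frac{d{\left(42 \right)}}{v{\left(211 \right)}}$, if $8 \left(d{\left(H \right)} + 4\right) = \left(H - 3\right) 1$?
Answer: $\frac{16136257}{5264544} \approx 3.0651$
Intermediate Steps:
$d{\left(H \right)} = - \frac{35}{8} + \frac{H}{8}$ ($d{\left(H \right)} = -4 + \frac{\left(H - 3\right) 1}{8} = -4 + \frac{\left(-3 + H\right) 1}{8} = -4 + \frac{-3 + H}{8} = -4 + \left(- \frac{3}{8} + \frac{H}{8}\right) = - \frac{35}{8} + \frac{H}{8}$)
$\frac{17431}{5673} + \frac{d{\left(42 \right)}}{v{\left(211 \right)}} = \frac{17431}{5673} + \frac{- \frac{35}{8} + \frac{1}{8} \cdot 42}{95 - 211} = 17431 \cdot \frac{1}{5673} + \frac{- \frac{35}{8} + \frac{21}{4}}{95 - 211} = \frac{17431}{5673} + \frac{7}{8 \left(-116\right)} = \frac{17431}{5673} + \frac{7}{8} \left(- \frac{1}{116}\right) = \frac{17431}{5673} - \frac{7}{928} = \frac{16136257}{5264544}$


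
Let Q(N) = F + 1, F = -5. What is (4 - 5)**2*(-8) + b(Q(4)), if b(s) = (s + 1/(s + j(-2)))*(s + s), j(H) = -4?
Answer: 25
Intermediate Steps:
Q(N) = -4 (Q(N) = -5 + 1 = -4)
b(s) = 2*s*(s + 1/(-4 + s)) (b(s) = (s + 1/(s - 4))*(s + s) = (s + 1/(-4 + s))*(2*s) = 2*s*(s + 1/(-4 + s)))
(4 - 5)**2*(-8) + b(Q(4)) = (4 - 5)**2*(-8) + 2*(-4)*(1 + (-4)**2 - 4*(-4))/(-4 - 4) = (-1)**2*(-8) + 2*(-4)*(1 + 16 + 16)/(-8) = 1*(-8) + 2*(-4)*(-1/8)*33 = -8 + 33 = 25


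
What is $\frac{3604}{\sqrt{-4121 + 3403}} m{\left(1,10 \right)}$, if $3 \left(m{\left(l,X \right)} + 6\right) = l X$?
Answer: $\frac{14416 i \sqrt{718}}{1077} \approx 358.67 i$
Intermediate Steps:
$m{\left(l,X \right)} = -6 + \frac{X l}{3}$ ($m{\left(l,X \right)} = -6 + \frac{l X}{3} = -6 + \frac{X l}{3}$)
$\frac{3604}{\sqrt{-4121 + 3403}} m{\left(1,10 \right)} = \frac{3604}{\sqrt{-4121 + 3403}} \left(-6 + \frac{1}{3} \cdot 10 \cdot 1\right) = \frac{3604}{\sqrt{-718}} \left(-6 + \frac{10}{3}\right) = \frac{3604}{i \sqrt{718}} \left(- \frac{8}{3}\right) = 3604 \left(- \frac{i \sqrt{718}}{718}\right) \left(- \frac{8}{3}\right) = - \frac{1802 i \sqrt{718}}{359} \left(- \frac{8}{3}\right) = \frac{14416 i \sqrt{718}}{1077}$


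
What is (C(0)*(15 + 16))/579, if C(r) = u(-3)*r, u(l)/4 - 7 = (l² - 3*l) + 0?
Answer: 0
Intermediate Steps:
u(l) = 28 - 12*l + 4*l² (u(l) = 28 + 4*((l² - 3*l) + 0) = 28 + 4*(l² - 3*l) = 28 + (-12*l + 4*l²) = 28 - 12*l + 4*l²)
C(r) = 100*r (C(r) = (28 - 12*(-3) + 4*(-3)²)*r = (28 + 36 + 4*9)*r = (28 + 36 + 36)*r = 100*r)
(C(0)*(15 + 16))/579 = ((100*0)*(15 + 16))/579 = (0*31)*(1/579) = 0*(1/579) = 0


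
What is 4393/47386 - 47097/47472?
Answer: -7841837/8719024 ≈ -0.89939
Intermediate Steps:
4393/47386 - 47097/47472 = 4393*(1/47386) - 47097*1/47472 = 4393/47386 - 15699/15824 = -7841837/8719024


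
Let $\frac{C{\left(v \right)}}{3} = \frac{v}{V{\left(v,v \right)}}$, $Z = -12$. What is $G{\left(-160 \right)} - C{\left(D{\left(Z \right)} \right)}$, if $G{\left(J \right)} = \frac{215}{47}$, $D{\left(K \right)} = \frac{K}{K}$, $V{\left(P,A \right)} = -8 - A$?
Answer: $\frac{692}{141} \approx 4.9078$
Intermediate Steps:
$D{\left(K \right)} = 1$
$C{\left(v \right)} = \frac{3 v}{-8 - v}$ ($C{\left(v \right)} = 3 \frac{v}{-8 - v} = \frac{3 v}{-8 - v}$)
$G{\left(J \right)} = \frac{215}{47}$ ($G{\left(J \right)} = 215 \cdot \frac{1}{47} = \frac{215}{47}$)
$G{\left(-160 \right)} - C{\left(D{\left(Z \right)} \right)} = \frac{215}{47} - \left(-3\right) 1 \frac{1}{8 + 1} = \frac{215}{47} - \left(-3\right) 1 \cdot \frac{1}{9} = \frac{215}{47} - - \frac{1}{3} = \frac{215}{47} + \frac{1}{3} = \frac{692}{141}$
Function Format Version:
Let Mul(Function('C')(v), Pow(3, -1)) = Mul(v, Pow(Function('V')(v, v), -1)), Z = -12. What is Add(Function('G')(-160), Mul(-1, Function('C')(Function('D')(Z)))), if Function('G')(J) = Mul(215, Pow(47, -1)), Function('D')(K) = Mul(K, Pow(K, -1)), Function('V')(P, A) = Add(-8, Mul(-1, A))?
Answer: Rational(692, 141) ≈ 4.9078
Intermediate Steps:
Function('D')(K) = 1
Function('C')(v) = Mul(3, v, Pow(Add(-8, Mul(-1, v)), -1)) (Function('C')(v) = Mul(3, Mul(v, Pow(Add(-8, Mul(-1, v)), -1))) = Mul(3, v, Pow(Add(-8, Mul(-1, v)), -1)))
Function('G')(J) = Rational(215, 47) (Function('G')(J) = Mul(215, Rational(1, 47)) = Rational(215, 47))
Add(Function('G')(-160), Mul(-1, Function('C')(Function('D')(Z)))) = Add(Rational(215, 47), Mul(-1, Mul(-3, 1, Pow(Add(8, 1), -1)))) = Add(Rational(215, 47), Mul(-1, Mul(-3, 1, Pow(9, -1)))) = Add(Rational(215, 47), Mul(-1, Mul(-3, 1, Rational(1, 9)))) = Add(Rational(215, 47), Mul(-1, Rational(-1, 3))) = Add(Rational(215, 47), Rational(1, 3)) = Rational(692, 141)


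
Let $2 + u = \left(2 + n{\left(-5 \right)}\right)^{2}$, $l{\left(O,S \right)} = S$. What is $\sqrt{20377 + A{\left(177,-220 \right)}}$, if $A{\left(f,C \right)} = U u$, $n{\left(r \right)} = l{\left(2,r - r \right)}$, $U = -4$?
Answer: $\sqrt{20369} \approx 142.72$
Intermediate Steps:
$n{\left(r \right)} = 0$ ($n{\left(r \right)} = r - r = 0$)
$u = 2$ ($u = -2 + \left(2 + 0\right)^{2} = -2 + 2^{2} = -2 + 4 = 2$)
$A{\left(f,C \right)} = -8$ ($A{\left(f,C \right)} = \left(-4\right) 2 = -8$)
$\sqrt{20377 + A{\left(177,-220 \right)}} = \sqrt{20377 - 8} = \sqrt{20369}$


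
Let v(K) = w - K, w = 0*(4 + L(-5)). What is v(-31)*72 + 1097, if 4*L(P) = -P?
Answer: 3329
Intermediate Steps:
L(P) = -P/4 (L(P) = (-P)/4 = -P/4)
w = 0 (w = 0*(4 - ¼*(-5)) = 0*(4 + 5/4) = 0*(21/4) = 0)
v(K) = -K (v(K) = 0 - K = -K)
v(-31)*72 + 1097 = -1*(-31)*72 + 1097 = 31*72 + 1097 = 2232 + 1097 = 3329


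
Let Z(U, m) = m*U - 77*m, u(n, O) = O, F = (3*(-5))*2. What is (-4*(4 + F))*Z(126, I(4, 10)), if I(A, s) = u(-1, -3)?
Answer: -15288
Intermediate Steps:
F = -30 (F = -15*2 = -30)
I(A, s) = -3
Z(U, m) = -77*m + U*m (Z(U, m) = U*m - 77*m = -77*m + U*m)
(-4*(4 + F))*Z(126, I(4, 10)) = (-4*(4 - 30))*(-3*(-77 + 126)) = (-4*(-26))*(-3*49) = 104*(-147) = -15288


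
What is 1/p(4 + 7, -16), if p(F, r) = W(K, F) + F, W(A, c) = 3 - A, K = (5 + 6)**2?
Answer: -1/107 ≈ -0.0093458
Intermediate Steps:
K = 121 (K = 11**2 = 121)
p(F, r) = -118 + F (p(F, r) = (3 - 1*121) + F = (3 - 121) + F = -118 + F)
1/p(4 + 7, -16) = 1/(-118 + (4 + 7)) = 1/(-118 + 11) = 1/(-107) = -1/107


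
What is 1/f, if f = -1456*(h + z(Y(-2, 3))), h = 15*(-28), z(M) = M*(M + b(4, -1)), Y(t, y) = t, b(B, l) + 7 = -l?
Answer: 1/588224 ≈ 1.7000e-6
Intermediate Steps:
b(B, l) = -7 - l
z(M) = M*(-6 + M) (z(M) = M*(M + (-7 - 1*(-1))) = M*(M + (-7 + 1)) = M*(M - 6) = M*(-6 + M))
h = -420
f = 588224 (f = -1456*(-420 - 2*(-6 - 2)) = -1456*(-420 - 2*(-8)) = -1456*(-420 + 16) = -1456*(-404) = 588224)
1/f = 1/588224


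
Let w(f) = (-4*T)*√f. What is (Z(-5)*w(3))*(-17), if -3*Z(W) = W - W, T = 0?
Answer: 0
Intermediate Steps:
Z(W) = 0 (Z(W) = -(W - W)/3 = -⅓*0 = 0)
w(f) = 0 (w(f) = (-4*0)*√f = 0*√f = 0)
(Z(-5)*w(3))*(-17) = (0*0)*(-17) = 0*(-17) = 0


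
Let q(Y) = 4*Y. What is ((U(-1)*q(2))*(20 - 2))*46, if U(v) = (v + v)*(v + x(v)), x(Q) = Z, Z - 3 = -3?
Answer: 13248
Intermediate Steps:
Z = 0 (Z = 3 - 3 = 0)
x(Q) = 0
U(v) = 2*v**2 (U(v) = (v + v)*(v + 0) = (2*v)*v = 2*v**2)
((U(-1)*q(2))*(20 - 2))*46 = (((2*(-1)**2)*(4*2))*(20 - 2))*46 = (((2*1)*8)*18)*46 = ((2*8)*18)*46 = (16*18)*46 = 288*46 = 13248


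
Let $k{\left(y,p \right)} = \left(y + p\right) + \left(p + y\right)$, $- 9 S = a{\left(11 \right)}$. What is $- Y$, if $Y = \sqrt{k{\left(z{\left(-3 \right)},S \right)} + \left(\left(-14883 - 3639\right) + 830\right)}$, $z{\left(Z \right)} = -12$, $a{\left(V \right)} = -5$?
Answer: $- \frac{i \sqrt{159434}}{3} \approx - 133.1 i$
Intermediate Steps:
$S = \frac{5}{9}$ ($S = \left(- \frac{1}{9}\right) \left(-5\right) = \frac{5}{9} \approx 0.55556$)
$k{\left(y,p \right)} = 2 p + 2 y$ ($k{\left(y,p \right)} = \left(p + y\right) + \left(p + y\right) = 2 p + 2 y$)
$Y = \frac{i \sqrt{159434}}{3}$ ($Y = \sqrt{\left(2 \cdot \frac{5}{9} + 2 \left(-12\right)\right) + \left(\left(-14883 - 3639\right) + 830\right)} = \sqrt{\left(\frac{10}{9} - 24\right) + \left(-18522 + 830\right)} = \sqrt{- \frac{206}{9} - 17692} = \sqrt{- \frac{159434}{9}} = \frac{i \sqrt{159434}}{3} \approx 133.1 i$)
$- Y = - \frac{i \sqrt{159434}}{3}$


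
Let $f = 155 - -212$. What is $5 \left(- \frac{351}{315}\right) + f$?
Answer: $\frac{2530}{7} \approx 361.43$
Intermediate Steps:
$f = 367$ ($f = 155 + 212 = 367$)
$5 \left(- \frac{351}{315}\right) + f = 5 \left(- \frac{351}{315}\right) + 367 = 5 \left(\left(-351\right) \frac{1}{315}\right) + 367 = 5 \left(- \frac{39}{35}\right) + 367 = - \frac{39}{7} + 367 = \frac{2530}{7}$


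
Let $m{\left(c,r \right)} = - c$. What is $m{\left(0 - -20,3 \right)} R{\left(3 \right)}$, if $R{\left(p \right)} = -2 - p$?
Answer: $100$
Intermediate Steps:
$m{\left(0 - -20,3 \right)} R{\left(3 \right)} = - (0 - -20) \left(-2 - 3\right) = - (0 + 20) \left(-2 - 3\right) = \left(-1\right) 20 \left(-5\right) = \left(-20\right) \left(-5\right) = 100$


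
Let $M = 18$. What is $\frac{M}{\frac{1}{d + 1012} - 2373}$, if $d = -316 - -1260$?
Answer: $- \frac{35208}{4641587} \approx -0.0075853$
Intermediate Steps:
$d = 944$ ($d = -316 + 1260 = 944$)
$\frac{M}{\frac{1}{d + 1012} - 2373} = \frac{18}{\frac{1}{944 + 1012} - 2373} = \frac{18}{\frac{1}{1956} - 2373} = \frac{18}{- \frac{4641587}{1956}} = 18 \left(- \frac{1956}{4641587}\right) = - \frac{35208}{4641587}$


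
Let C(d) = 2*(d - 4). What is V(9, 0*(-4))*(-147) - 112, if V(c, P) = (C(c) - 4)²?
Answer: -5404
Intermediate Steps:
C(d) = -8 + 2*d (C(d) = 2*(-4 + d) = -8 + 2*d)
V(c, P) = (-12 + 2*c)² (V(c, P) = ((-8 + 2*c) - 4)² = (-12 + 2*c)²)
V(9, 0*(-4))*(-147) - 112 = (4*(-6 + 9)²)*(-147) - 112 = (4*3²)*(-147) - 112 = (4*9)*(-147) - 112 = 36*(-147) - 112 = -5292 - 112 = -5404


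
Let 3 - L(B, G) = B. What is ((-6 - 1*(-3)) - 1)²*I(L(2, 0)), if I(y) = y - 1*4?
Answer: -48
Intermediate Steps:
L(B, G) = 3 - B
I(y) = -4 + y (I(y) = y - 4 = -4 + y)
((-6 - 1*(-3)) - 1)²*I(L(2, 0)) = ((-6 - 1*(-3)) - 1)²*(-4 + (3 - 1*2)) = ((-6 + 3) - 1)²*(-4 + (3 - 2)) = (-3 - 1)²*(-4 + 1) = (-4)²*(-3) = 16*(-3) = -48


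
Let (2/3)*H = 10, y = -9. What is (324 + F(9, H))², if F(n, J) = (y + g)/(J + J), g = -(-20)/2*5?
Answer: 95277121/900 ≈ 1.0586e+5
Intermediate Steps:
H = 15 (H = (3/2)*10 = 15)
g = 50 (g = -(-20)/2*5 = -4*(-5/2)*5 = 10*5 = 50)
F(n, J) = 41/(2*J) (F(n, J) = (-9 + 50)/(J + J) = 41/((2*J)) = 41*(1/(2*J)) = 41/(2*J))
(324 + F(9, H))² = (324 + (41/2)/15)² = (324 + (41/2)*(1/15))² = (324 + 41/30)² = (9761/30)² = 95277121/900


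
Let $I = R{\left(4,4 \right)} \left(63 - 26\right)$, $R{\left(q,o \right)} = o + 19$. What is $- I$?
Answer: $-851$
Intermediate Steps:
$R{\left(q,o \right)} = 19 + o$
$I = 851$ ($I = \left(19 + 4\right) \left(63 - 26\right) = 23 \cdot 37 = 851$)
$- I = \left(-1\right) 851 = -851$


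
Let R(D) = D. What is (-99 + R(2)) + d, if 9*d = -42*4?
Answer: -347/3 ≈ -115.67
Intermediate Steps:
d = -56/3 (d = (-42*4)/9 = (⅑)*(-168) = -56/3 ≈ -18.667)
(-99 + R(2)) + d = (-99 + 2) - 56/3 = -97 - 56/3 = -347/3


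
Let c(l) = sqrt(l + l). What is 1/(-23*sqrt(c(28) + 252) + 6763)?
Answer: 1/(6763 - 23*sqrt(252 + 2*sqrt(14))) ≈ 0.00015643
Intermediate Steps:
c(l) = sqrt(2)*sqrt(l) (c(l) = sqrt(2*l) = sqrt(2)*sqrt(l))
1/(-23*sqrt(c(28) + 252) + 6763) = 1/(-23*sqrt(sqrt(2)*sqrt(28) + 252) + 6763) = 1/(-23*sqrt(sqrt(2)*(2*sqrt(7)) + 252) + 6763) = 1/(-23*sqrt(2*sqrt(14) + 252) + 6763) = 1/(-23*sqrt(252 + 2*sqrt(14)) + 6763) = 1/(6763 - 23*sqrt(252 + 2*sqrt(14)))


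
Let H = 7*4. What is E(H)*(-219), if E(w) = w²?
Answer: -171696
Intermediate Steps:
H = 28
E(H)*(-219) = 28²*(-219) = 784*(-219) = -171696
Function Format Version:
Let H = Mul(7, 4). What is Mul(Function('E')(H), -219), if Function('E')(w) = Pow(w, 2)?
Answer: -171696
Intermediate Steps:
H = 28
Mul(Function('E')(H), -219) = Mul(Pow(28, 2), -219) = Mul(784, -219) = -171696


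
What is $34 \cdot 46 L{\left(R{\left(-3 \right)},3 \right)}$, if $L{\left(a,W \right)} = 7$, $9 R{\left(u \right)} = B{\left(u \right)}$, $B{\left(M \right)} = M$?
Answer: $10948$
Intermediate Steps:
$R{\left(u \right)} = \frac{u}{9}$
$34 \cdot 46 L{\left(R{\left(-3 \right)},3 \right)} = 34 \cdot 46 \cdot 7 = 1564 \cdot 7 = 10948$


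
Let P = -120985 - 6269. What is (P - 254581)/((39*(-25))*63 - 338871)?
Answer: 381835/400296 ≈ 0.95388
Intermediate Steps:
P = -127254
(P - 254581)/((39*(-25))*63 - 338871) = (-127254 - 254581)/((39*(-25))*63 - 338871) = -381835/(-975*63 - 338871) = -381835/(-61425 - 338871) = -381835/(-400296) = -381835*(-1/400296) = 381835/400296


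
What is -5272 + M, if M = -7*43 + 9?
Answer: -5564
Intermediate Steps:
M = -292 (M = -301 + 9 = -292)
-5272 + M = -5272 - 292 = -5564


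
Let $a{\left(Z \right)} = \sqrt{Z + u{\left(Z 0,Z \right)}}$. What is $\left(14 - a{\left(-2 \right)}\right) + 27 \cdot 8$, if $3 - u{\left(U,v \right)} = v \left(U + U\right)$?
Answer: $229$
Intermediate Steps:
$u{\left(U,v \right)} = 3 - 2 U v$ ($u{\left(U,v \right)} = 3 - v \left(U + U\right) = 3 - v 2 U = 3 - 2 U v$)
$a{\left(Z \right)} = \sqrt{3 + Z}$ ($a{\left(Z \right)} = \sqrt{Z - \left(-3 + 2 Z 0 Z\right)} = \sqrt{Z + \left(3 - 0 Z\right)} = \sqrt{Z + \left(3 + 0\right)} = \sqrt{Z + 3} = \sqrt{3 + Z}$)
$\left(14 - a{\left(-2 \right)}\right) + 27 \cdot 8 = \left(14 - \sqrt{3 - 2}\right) + 27 \cdot 8 = \left(14 - \sqrt{1}\right) + 216 = \left(14 - 1\right) + 216 = 13 + 216 = 229$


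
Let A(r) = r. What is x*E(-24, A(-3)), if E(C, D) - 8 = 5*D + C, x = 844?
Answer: -26164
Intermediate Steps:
E(C, D) = 8 + C + 5*D (E(C, D) = 8 + (5*D + C) = 8 + (C + 5*D) = 8 + C + 5*D)
x*E(-24, A(-3)) = 844*(8 - 24 + 5*(-3)) = 844*(8 - 24 - 15) = 844*(-31) = -26164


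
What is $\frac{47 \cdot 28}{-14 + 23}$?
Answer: $\frac{1316}{9} \approx 146.22$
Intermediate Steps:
$\frac{47 \cdot 28}{-14 + 23} = \frac{1316}{9}$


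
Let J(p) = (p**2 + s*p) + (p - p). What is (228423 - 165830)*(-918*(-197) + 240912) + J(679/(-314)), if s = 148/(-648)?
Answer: 52707621691389244/1996569 ≈ 2.6399e+10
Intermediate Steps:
s = -37/162 (s = 148*(-1/648) = -37/162 ≈ -0.22839)
J(p) = p**2 - 37*p/162 (J(p) = (p**2 - 37*p/162) + (p - p) = (p**2 - 37*p/162) + 0 = p**2 - 37*p/162)
(228423 - 165830)*(-918*(-197) + 240912) + J(679/(-314)) = (228423 - 165830)*(-918*(-197) + 240912) + (679/(-314))*(-37 + 162*(679/(-314)))/162 = 62593*(180846 + 240912) + (679*(-1/314))*(-37 + 162*(679*(-1/314)))/162 = 62593*421758 + (1/162)*(-679/314)*(-37 + 162*(-679/314)) = 26399098494 + (1/162)*(-679/314)*(-37 - 54999/157) = 26399098494 + (1/162)*(-679/314)*(-60808/157) = 26399098494 + 10322158/1996569 = 52707621691389244/1996569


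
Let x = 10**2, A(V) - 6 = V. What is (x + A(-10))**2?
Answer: 9216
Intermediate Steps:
A(V) = 6 + V
x = 100
(x + A(-10))**2 = (100 + (6 - 10))**2 = (100 - 4)**2 = 96**2 = 9216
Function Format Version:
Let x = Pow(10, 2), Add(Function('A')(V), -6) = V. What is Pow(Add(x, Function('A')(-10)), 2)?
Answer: 9216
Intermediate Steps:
Function('A')(V) = Add(6, V)
x = 100
Pow(Add(x, Function('A')(-10)), 2) = Pow(Add(100, Add(6, -10)), 2) = Pow(Add(100, -4), 2) = Pow(96, 2) = 9216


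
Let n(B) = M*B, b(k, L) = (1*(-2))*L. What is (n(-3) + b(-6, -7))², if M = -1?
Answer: 289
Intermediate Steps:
b(k, L) = -2*L
n(B) = -B
(n(-3) + b(-6, -7))² = (-1*(-3) - 2*(-7))² = (3 + 14)² = 17² = 289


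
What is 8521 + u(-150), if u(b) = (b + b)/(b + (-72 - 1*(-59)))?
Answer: 1389223/163 ≈ 8522.8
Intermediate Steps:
u(b) = 2*b/(-13 + b) (u(b) = (2*b)/(b + (-72 + 59)) = (2*b)/(b - 13) = (2*b)/(-13 + b) = 2*b/(-13 + b))
8521 + u(-150) = 8521 + 2*(-150)/(-13 - 150) = 8521 + 2*(-150)/(-163) = 8521 + 2*(-150)*(-1/163) = 8521 + 300/163 = 1389223/163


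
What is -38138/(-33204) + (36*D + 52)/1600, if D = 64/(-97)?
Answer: 75124957/64415760 ≈ 1.1663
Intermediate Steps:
D = -64/97 (D = 64*(-1/97) = -64/97 ≈ -0.65979)
-38138/(-33204) + (36*D + 52)/1600 = -38138/(-33204) + (36*(-64/97) + 52)/1600 = -38138*(-1/33204) + (-2304/97 + 52)*(1/1600) = 19069/16602 + (2740/97)*(1/1600) = 19069/16602 + 137/7760 = 75124957/64415760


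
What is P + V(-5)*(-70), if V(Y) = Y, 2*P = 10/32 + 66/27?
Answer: 101197/288 ≈ 351.38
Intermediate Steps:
P = 397/288 (P = (10/32 + 66/27)/2 = (10*(1/32) + 66*(1/27))/2 = (5/16 + 22/9)/2 = (1/2)*(397/144) = 397/288 ≈ 1.3785)
P + V(-5)*(-70) = 397/288 - 5*(-70) = 397/288 + 350 = 101197/288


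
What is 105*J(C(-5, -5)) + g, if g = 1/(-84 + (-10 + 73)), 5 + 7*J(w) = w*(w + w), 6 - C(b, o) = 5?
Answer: -946/21 ≈ -45.048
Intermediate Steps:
C(b, o) = 1 (C(b, o) = 6 - 1*5 = 6 - 5 = 1)
J(w) = -5/7 + 2*w²/7 (J(w) = -5/7 + (w*(w + w))/7 = -5/7 + (w*(2*w))/7 = -5/7 + (2*w²)/7 = -5/7 + 2*w²/7)
g = -1/21 (g = 1/(-84 + 63) = 1/(-21) = -1/21 ≈ -0.047619)
105*J(C(-5, -5)) + g = 105*(-5/7 + (2/7)*1²) - 1/21 = 105*(-5/7 + (2/7)*1) - 1/21 = 105*(-5/7 + 2/7) - 1/21 = 105*(-3/7) - 1/21 = -45 - 1/21 = -946/21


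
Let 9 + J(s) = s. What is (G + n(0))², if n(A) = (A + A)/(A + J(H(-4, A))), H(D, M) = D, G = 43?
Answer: 1849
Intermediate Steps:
J(s) = -9 + s
n(A) = 2*A/(-13 + A) (n(A) = (A + A)/(A + (-9 - 4)) = (2*A)/(A - 13) = (2*A)/(-13 + A) = 2*A/(-13 + A))
(G + n(0))² = (43 + 2*0/(-13 + 0))² = (43 + 2*0/(-13))² = (43 + 2*0*(-1/13))² = (43 + 0)² = 43² = 1849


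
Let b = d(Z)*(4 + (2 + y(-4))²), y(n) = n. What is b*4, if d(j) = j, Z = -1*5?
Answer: -160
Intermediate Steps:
Z = -5
b = -40 (b = -5*(4 + (2 - 4)²) = -5*(4 + (-2)²) = -5*(4 + 4) = -5*8 = -40)
b*4 = -40*4 = -160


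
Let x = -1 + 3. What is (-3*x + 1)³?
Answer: -125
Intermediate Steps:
x = 2
(-3*x + 1)³ = (-3*2 + 1)³ = (-6 + 1)³ = (-5)³ = -125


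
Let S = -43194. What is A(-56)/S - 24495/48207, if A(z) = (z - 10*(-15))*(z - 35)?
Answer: -107612392/347042193 ≈ -0.31008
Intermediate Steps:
A(z) = (-35 + z)*(150 + z) (A(z) = (z + 150)*(-35 + z) = (150 + z)*(-35 + z) = (-35 + z)*(150 + z))
A(-56)/S - 24495/48207 = (-5250 + (-56)**2 + 115*(-56))/(-43194) - 24495/48207 = (-5250 + 3136 - 6440)*(-1/43194) - 24495*1/48207 = -8554*(-1/43194) - 8165/16069 = 4277/21597 - 8165/16069 = -107612392/347042193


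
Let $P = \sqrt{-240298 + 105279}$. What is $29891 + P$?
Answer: $29891 + i \sqrt{135019} \approx 29891.0 + 367.45 i$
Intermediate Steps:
$P = i \sqrt{135019}$ ($P = \sqrt{-135019} = i \sqrt{135019} \approx 367.45 i$)
$29891 + P = 29891 + i \sqrt{135019}$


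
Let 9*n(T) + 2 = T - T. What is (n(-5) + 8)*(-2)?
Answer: -140/9 ≈ -15.556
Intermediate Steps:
n(T) = -2/9 (n(T) = -2/9 + (T - T)/9 = -2/9 + (⅑)*0 = -2/9 + 0 = -2/9)
(n(-5) + 8)*(-2) = (-2/9 + 8)*(-2) = (70/9)*(-2) = -140/9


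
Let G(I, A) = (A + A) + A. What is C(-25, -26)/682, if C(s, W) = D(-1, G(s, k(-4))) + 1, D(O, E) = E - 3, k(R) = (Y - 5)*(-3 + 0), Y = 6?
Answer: -1/62 ≈ -0.016129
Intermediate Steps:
k(R) = -3 (k(R) = (6 - 5)*(-3 + 0) = 1*(-3) = -3)
G(I, A) = 3*A (G(I, A) = 2*A + A = 3*A)
D(O, E) = -3 + E
C(s, W) = -11 (C(s, W) = (-3 + 3*(-3)) + 1 = (-3 - 9) + 1 = -12 + 1 = -11)
C(-25, -26)/682 = -11/682 = -11*1/682 = -1/62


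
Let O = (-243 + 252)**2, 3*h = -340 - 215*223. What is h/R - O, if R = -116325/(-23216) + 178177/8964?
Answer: -942256180593/1294823633 ≈ -727.71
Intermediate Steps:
h = -16095 (h = (-340 - 215*223)/3 = (-340 - 47945)/3 = (1/3)*(-48285) = -16095)
R = 1294823633/52027056 (R = -116325*(-1/23216) + 178177*(1/8964) = 116325/23216 + 178177/8964 = 1294823633/52027056 ≈ 24.888)
O = 81 (O = 9**2 = 81)
h/R - O = -16095/1294823633/52027056 - 1*81 = -16095*52027056/1294823633 - 81 = -837375466320/1294823633 - 81 = -942256180593/1294823633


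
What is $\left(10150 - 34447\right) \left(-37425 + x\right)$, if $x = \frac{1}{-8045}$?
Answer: $\frac{7315441009422}{8045} \approx 9.0932 \cdot 10^{8}$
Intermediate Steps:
$x = - \frac{1}{8045} \approx -0.0001243$
$\left(10150 - 34447\right) \left(-37425 + x\right) = \left(10150 - 34447\right) \left(-37425 - \frac{1}{8045}\right) = \left(-24297\right) \left(- \frac{301084126}{8045}\right) = \frac{7315441009422}{8045}$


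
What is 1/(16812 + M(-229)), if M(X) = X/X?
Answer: 1/16813 ≈ 5.9478e-5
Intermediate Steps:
M(X) = 1
1/(16812 + M(-229)) = 1/(16812 + 1) = 1/16813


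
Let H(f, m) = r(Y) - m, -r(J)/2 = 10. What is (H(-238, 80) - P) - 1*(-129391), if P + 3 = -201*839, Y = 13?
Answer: 297933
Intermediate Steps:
r(J) = -20 (r(J) = -2*10 = -20)
P = -168642 (P = -3 - 201*839 = -3 - 168639 = -168642)
H(f, m) = -20 - m
(H(-238, 80) - P) - 1*(-129391) = ((-20 - 1*80) - 1*(-168642)) - 1*(-129391) = ((-20 - 80) + 168642) + 129391 = (-100 + 168642) + 129391 = 168542 + 129391 = 297933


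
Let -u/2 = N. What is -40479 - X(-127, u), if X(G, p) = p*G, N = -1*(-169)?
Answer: -83405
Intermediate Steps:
N = 169
u = -338 (u = -2*169 = -338)
X(G, p) = G*p
-40479 - X(-127, u) = -40479 - (-127)*(-338) = -40479 - 1*42926 = -40479 - 42926 = -83405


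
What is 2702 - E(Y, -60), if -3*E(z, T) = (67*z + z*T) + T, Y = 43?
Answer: 8347/3 ≈ 2782.3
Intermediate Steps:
E(z, T) = -67*z/3 - T/3 - T*z/3 (E(z, T) = -((67*z + z*T) + T)/3 = -((67*z + T*z) + T)/3 = -(T + 67*z + T*z)/3 = -67*z/3 - T/3 - T*z/3)
2702 - E(Y, -60) = 2702 - (-67/3*43 - 1/3*(-60) - 1/3*(-60)*43) = 2702 - (-2881/3 + 20 + 860) = 2702 - 1*(-241/3) = 2702 + 241/3 = 8347/3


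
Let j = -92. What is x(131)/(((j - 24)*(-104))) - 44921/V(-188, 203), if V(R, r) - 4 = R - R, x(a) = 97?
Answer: -135481639/12064 ≈ -11230.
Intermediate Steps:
V(R, r) = 4 (V(R, r) = 4 + (R - R) = 4 + 0 = 4)
x(131)/(((j - 24)*(-104))) - 44921/V(-188, 203) = 97/(((-92 - 24)*(-104))) - 44921/4 = 97/((-116*(-104))) - 44921*¼ = 97/12064 - 44921/4 = -135481639/12064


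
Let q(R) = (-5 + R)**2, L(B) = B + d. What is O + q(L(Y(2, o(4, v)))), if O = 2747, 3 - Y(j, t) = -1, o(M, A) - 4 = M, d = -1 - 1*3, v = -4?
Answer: 2772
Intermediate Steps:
d = -4 (d = -1 - 3 = -4)
o(M, A) = 4 + M
Y(j, t) = 4 (Y(j, t) = 3 - 1*(-1) = 3 + 1 = 4)
L(B) = -4 + B (L(B) = B - 4 = -4 + B)
O + q(L(Y(2, o(4, v)))) = 2747 + (-5 + (-4 + 4))**2 = 2747 + (-5 + 0)**2 = 2747 + (-5)**2 = 2747 + 25 = 2772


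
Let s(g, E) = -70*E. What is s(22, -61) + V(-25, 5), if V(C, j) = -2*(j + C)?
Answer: 4310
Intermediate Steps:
V(C, j) = -2*C - 2*j (V(C, j) = -2*(C + j) = -2*C - 2*j)
s(22, -61) + V(-25, 5) = -70*(-61) + (-2*(-25) - 2*5) = 4270 + (50 - 10) = 4270 + 40 = 4310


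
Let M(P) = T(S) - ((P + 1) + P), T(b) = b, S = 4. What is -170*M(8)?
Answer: 2210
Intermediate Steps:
M(P) = 3 - 2*P (M(P) = 4 - ((P + 1) + P) = 4 - ((1 + P) + P) = 4 - (1 + 2*P) = 4 + (-1 - 2*P) = 3 - 2*P)
-170*M(8) = -170*(3 - 2*8) = -170*(3 - 16) = -170*(-13) = 2210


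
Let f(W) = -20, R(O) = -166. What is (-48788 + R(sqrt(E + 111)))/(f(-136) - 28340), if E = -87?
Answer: 24477/14180 ≈ 1.7262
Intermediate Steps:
(-48788 + R(sqrt(E + 111)))/(f(-136) - 28340) = (-48788 - 166)/(-20 - 28340) = -48954/(-28360) = -48954*(-1/28360) = 24477/14180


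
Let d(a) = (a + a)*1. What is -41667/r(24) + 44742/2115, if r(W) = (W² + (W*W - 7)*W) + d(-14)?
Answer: 182463221/10013820 ≈ 18.221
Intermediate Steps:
d(a) = 2*a (d(a) = (2*a)*1 = 2*a)
r(W) = -28 + W² + W*(-7 + W²) (r(W) = (W² + (W*W - 7)*W) + 2*(-14) = (W² + (W² - 7)*W) - 28 = (W² + (-7 + W²)*W) - 28 = (W² + W*(-7 + W²)) - 28 = -28 + W² + W*(-7 + W²))
-41667/r(24) + 44742/2115 = -41667/(-28 + 24² + 24³ - 7*24) + 44742/2115 = -41667/(-28 + 576 + 13824 - 168) + 44742*(1/2115) = -41667/14204 + 14914/705 = 182463221/10013820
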